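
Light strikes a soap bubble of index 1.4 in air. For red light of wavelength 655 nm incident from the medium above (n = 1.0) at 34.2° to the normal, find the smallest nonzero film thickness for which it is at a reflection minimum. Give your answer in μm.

Ray reflecting at the top interface goes from n = 1.0 toward n = 1.4: a half-wave phase shift.
Ray reflecting at the bottom interface goes from n = 1.4 toward n = 1.0: no phase shift.
The two reflections differ by half a wavelength.
With one net inversion, destructive interference in reflection requires 2 n t cos θ_r = m λ.
Snell's law: 1.0 sin 34.2° = 1.4 sin θ_r → sin θ_r = 0.401, cos θ_r = 0.916.
Minimum nonzero at m = 1: t = λ / (2 n cos θ_r) = 655 / (2 × 1.4 × 0.916) = 255 nm.

0.255 μm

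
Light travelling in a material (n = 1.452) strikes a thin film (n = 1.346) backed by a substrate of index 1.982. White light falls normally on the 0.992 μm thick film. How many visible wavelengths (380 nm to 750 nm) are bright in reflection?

Ray reflecting at the top interface goes from n = 1.452 toward n = 1.346: no phase shift.
Bottom surface (1.346 → 1.982): reflection off a higher-index medium gives a half-wave phase shift.
Exactly one π shift → a net half-wave offset.
So the condition for constructive reflection is 2 n t = (m + ½) λ.
λ = 2 n t / (m + ½) = 2670 / (m + ½) nm.
m=3: 763 nm (IR); m=4: 593 nm (visible); m=5: 486 nm (visible); m=6: 411 nm (visible); m=7: 356 nm (UV).

3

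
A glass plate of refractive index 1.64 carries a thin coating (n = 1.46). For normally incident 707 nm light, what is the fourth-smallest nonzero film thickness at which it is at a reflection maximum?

Ray reflecting at the top interface goes from n = 1.0 toward n = 1.46: a half-wave phase shift.
Bottom surface (1.46 → 1.64): reflection off a higher-index medium gives a half-wave phase shift.
Zero or two π shifts → no net half-wave offset.
So the condition for constructive reflection is 2 n t = m λ.
The fourth-smallest nonzero thickness corresponds to m = 4: t = m λ / (2 n) = 4.00 × 707 / (2 × 1.46) = 968 nm.

968 nm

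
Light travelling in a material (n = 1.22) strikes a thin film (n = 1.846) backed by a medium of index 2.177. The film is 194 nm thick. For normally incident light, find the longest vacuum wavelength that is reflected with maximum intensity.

Ray reflecting at the top interface goes from n = 1.22 toward n = 1.846: a half-wave phase shift.
Ray reflecting at the bottom interface goes from n = 1.846 toward n = 2.177: a half-wave phase shift.
The two reflections carry the same phase change, so no net offset.
So the condition for constructive reflection is 2 n t = m λ.
λ = 2 n t / m. The longest wavelength is m = 1: λ = 2 × 1.846 × 194 / 1.00 = 716 nm.

716 nm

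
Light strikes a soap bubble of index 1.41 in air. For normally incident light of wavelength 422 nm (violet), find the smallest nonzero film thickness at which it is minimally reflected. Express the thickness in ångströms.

1496 Å

Ray reflecting at the top interface goes from n = 1.0 toward n = 1.41: a half-wave phase shift.
At the lower boundary (n = 1.41 to n = 1.0) the reflected ray undergoes no phase shift.
Exactly one π shift → a net half-wave offset.
So the condition for destructive reflection is 2 n t = m λ.
Minimum nonzero at m = 1: t = λ / (2 n) = 422 / (2 × 1.41) = 150 nm.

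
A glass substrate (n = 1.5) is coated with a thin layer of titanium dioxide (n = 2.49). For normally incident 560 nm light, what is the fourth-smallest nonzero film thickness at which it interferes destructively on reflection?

450 nm

Ray reflecting at the top interface goes from n = 1.0 toward n = 2.49: a half-wave phase shift.
Ray reflecting at the bottom interface goes from n = 2.49 toward n = 1.5: no phase shift.
Net: one phase inversion between the two reflected rays.
For minimum reflection here: 2 n t = m λ.
The fourth-smallest nonzero thickness corresponds to m = 4: t = m λ / (2 n) = 4.00 × 560 / (2 × 2.49) = 450 nm.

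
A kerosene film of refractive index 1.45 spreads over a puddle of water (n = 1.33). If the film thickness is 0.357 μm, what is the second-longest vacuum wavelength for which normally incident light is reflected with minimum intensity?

518 nm

Top surface (1.0 → 1.45): reflection off a higher-index medium gives a half-wave phase shift.
Ray reflecting at the bottom interface goes from n = 1.45 toward n = 1.33: no phase shift.
The two reflections differ by half a wavelength.
For weak reflection here: 2 n t = m λ.
λ = 2 n t / m. The second-longest wavelength is m = 2: λ = 2 × 1.45 × 357 / 2.00 = 518 nm.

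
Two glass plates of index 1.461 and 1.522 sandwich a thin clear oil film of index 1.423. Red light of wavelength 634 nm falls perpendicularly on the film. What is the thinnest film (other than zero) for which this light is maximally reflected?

At the upper boundary (n = 1.461 to n = 1.423) the reflected ray undergoes no phase shift.
Ray reflecting at the bottom interface goes from n = 1.423 toward n = 1.522: a half-wave phase shift.
Net: one phase inversion between the two reflected rays.
With one net inversion, constructive interference in reflection requires 2 n t = (m + ½) λ.
Minimum at m = 0: t = λ / (4 n) = 634 / (4 × 1.423) = 111 nm.

111 nm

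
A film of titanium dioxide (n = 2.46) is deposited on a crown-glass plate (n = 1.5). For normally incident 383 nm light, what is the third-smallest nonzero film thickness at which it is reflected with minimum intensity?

At the upper boundary (n = 1.0 to n = 2.46) the reflected ray undergoes a half-wave phase shift.
Ray reflecting at the bottom interface goes from n = 2.46 toward n = 1.5: no phase shift.
Exactly one π shift → a net half-wave offset.
For dark reflection here: 2 n t = m λ.
The third-smallest nonzero thickness corresponds to m = 3: t = m λ / (2 n) = 3.00 × 383 / (2 × 2.46) = 234 nm.

234 nm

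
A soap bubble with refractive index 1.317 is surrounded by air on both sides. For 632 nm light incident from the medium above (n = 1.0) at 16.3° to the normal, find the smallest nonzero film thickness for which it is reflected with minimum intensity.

Top surface (1.0 → 1.317): reflection off a higher-index medium gives a half-wave phase shift.
Bottom surface (1.317 → 1.0): reflection off a lower-index medium gives no phase shift.
The two reflections differ by half a wavelength.
With one net inversion, destructive interference in reflection requires 2 n t cos θ_r = m λ.
Snell's law: 1.0 sin 16.3° = 1.317 sin θ_r → sin θ_r = 0.213, cos θ_r = 0.977.
Minimum nonzero at m = 1: t = λ / (2 n cos θ_r) = 632 / (2 × 1.317 × 0.977) = 246 nm.

246 nm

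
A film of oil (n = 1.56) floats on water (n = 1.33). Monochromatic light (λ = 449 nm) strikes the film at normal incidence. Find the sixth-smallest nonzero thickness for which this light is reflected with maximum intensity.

Top surface (1.0 → 1.56): reflection off a higher-index medium gives a half-wave phase shift.
At the lower boundary (n = 1.56 to n = 1.33) the reflected ray undergoes no phase shift.
Net: one phase inversion between the two reflected rays.
So the condition for constructive reflection is 2 n t = (m + ½) λ.
The sixth-smallest nonzero thickness corresponds to m = 5: t = (m + ½) λ / (2 n) = 5.50 × 449 / (2 × 1.56) = 792 nm.

792 nm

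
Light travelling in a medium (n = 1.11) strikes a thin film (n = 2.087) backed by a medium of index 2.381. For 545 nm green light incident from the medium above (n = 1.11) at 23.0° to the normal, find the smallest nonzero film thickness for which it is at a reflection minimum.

66.7 nm

Top surface (1.11 → 2.087): reflection off a higher-index medium gives a half-wave phase shift.
Bottom surface (2.087 → 2.381): reflection off a higher-index medium gives a half-wave phase shift.
The two reflections carry the same phase change, so no net offset.
So the condition for destructive reflection is 2 n t cos θ_r = (m + ½) λ.
Snell's law: 1.11 sin 23.0° = 2.087 sin θ_r → sin θ_r = 0.208, cos θ_r = 0.978.
Minimum at m = 0: t = λ / (4 n cos θ_r) = 545 / (4 × 2.087 × 0.978) = 66.7 nm.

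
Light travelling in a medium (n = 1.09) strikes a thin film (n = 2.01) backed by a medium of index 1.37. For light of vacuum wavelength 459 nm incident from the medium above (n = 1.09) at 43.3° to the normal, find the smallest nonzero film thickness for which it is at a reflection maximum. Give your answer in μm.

Top surface (1.09 → 2.01): reflection off a higher-index medium gives a half-wave phase shift.
Bottom surface (2.01 → 1.37): reflection off a lower-index medium gives no phase shift.
Exactly one π shift → a net half-wave offset.
With one net inversion, constructive interference in reflection requires 2 n t cos θ_r = (m + ½) λ.
Snell's law: 1.09 sin 43.3° = 2.01 sin θ_r → sin θ_r = 0.372, cos θ_r = 0.928.
Minimum at m = 0: t = λ / (4 n cos θ_r) = 459 / (4 × 2.01 × 0.928) = 61.5 nm.

0.0615 μm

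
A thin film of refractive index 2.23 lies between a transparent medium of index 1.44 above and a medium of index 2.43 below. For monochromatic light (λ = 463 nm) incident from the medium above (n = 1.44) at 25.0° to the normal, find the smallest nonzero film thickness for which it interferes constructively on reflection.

108 nm

Ray reflecting at the top interface goes from n = 1.44 toward n = 2.23: a half-wave phase shift.
Bottom surface (2.23 → 2.43): reflection off a higher-index medium gives a half-wave phase shift.
The two reflections carry the same phase change, so no net offset.
So the condition for constructive reflection is 2 n t cos θ_r = m λ.
Snell's law: 1.44 sin 25.0° = 2.23 sin θ_r → sin θ_r = 0.273, cos θ_r = 0.962.
Minimum nonzero at m = 1: t = λ / (2 n cos θ_r) = 463 / (2 × 2.23 × 0.962) = 108 nm.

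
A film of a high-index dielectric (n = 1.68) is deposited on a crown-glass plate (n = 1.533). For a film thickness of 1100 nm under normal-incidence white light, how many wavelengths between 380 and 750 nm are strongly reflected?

At the upper boundary (n = 1.0 to n = 1.68) the reflected ray undergoes a half-wave phase shift.
Ray reflecting at the bottom interface goes from n = 1.68 toward n = 1.533: no phase shift.
Exactly one π shift → a net half-wave offset.
With one net inversion, constructive interference in reflection requires 2 n t = (m + ½) λ.
λ = 2 n t / (m + ½) = 3696 / (m + ½) nm.
m=4: 821 nm (IR); m=5: 672 nm (visible); m=6: 569 nm (visible); m=7: 493 nm (visible); m=8: 435 nm (visible); m=9: 389 nm (visible); m=10: 352 nm (UV).

5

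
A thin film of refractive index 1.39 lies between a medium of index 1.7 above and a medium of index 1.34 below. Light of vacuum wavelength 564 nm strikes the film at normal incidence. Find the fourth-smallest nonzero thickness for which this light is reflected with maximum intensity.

812 nm

At the upper boundary (n = 1.7 to n = 1.39) the reflected ray undergoes no phase shift.
Bottom surface (1.39 → 1.34): reflection off a lower-index medium gives no phase shift.
The two reflections carry the same phase change, so no net offset.
With no net inversion, constructive interference in reflection requires 2 n t = m λ.
The fourth-smallest nonzero thickness corresponds to m = 4: t = m λ / (2 n) = 4.00 × 564 / (2 × 1.39) = 812 nm.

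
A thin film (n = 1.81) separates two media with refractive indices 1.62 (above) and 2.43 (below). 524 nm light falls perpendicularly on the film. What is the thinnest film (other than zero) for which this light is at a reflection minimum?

Top surface (1.62 → 1.81): reflection off a higher-index medium gives a half-wave phase shift.
Bottom surface (1.81 → 2.43): reflection off a higher-index medium gives a half-wave phase shift.
Zero or two π shifts → no net half-wave offset.
With no net inversion, destructive interference in reflection requires 2 n t = (m + ½) λ.
Minimum at m = 0: t = λ / (4 n) = 524 / (4 × 1.81) = 72.4 nm.

72.4 nm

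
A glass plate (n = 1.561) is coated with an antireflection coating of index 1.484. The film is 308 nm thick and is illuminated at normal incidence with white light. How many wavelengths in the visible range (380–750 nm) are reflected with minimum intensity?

1

Top surface (1.0 → 1.484): reflection off a higher-index medium gives a half-wave phase shift.
Ray reflecting at the bottom interface goes from n = 1.484 toward n = 1.561: a half-wave phase shift.
Zero or two π shifts → no net half-wave offset.
With no net inversion, destructive interference in reflection requires 2 n t = (m + ½) λ.
λ = 2 n t / (m + ½) = 914 / (m + ½) nm.
m=0: 1828 nm (IR); m=1: 609 nm (visible); m=2: 366 nm (UV).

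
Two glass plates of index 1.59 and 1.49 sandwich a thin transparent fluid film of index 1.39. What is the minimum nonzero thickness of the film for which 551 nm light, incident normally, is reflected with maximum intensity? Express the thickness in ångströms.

Top surface (1.59 → 1.39): reflection off a lower-index medium gives no phase shift.
Bottom surface (1.39 → 1.49): reflection off a higher-index medium gives a half-wave phase shift.
Net: one phase inversion between the two reflected rays.
With one net inversion, constructive interference in reflection requires 2 n t = (m + ½) λ.
Minimum at m = 0: t = λ / (4 n) = 551 / (4 × 1.39) = 99.1 nm.

991 Å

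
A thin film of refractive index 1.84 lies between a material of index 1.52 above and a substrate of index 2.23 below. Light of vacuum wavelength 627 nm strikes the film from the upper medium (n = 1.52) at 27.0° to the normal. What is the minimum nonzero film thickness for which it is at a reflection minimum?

91.9 nm

At the upper boundary (n = 1.52 to n = 1.84) the reflected ray undergoes a half-wave phase shift.
Ray reflecting at the bottom interface goes from n = 1.84 toward n = 2.23: a half-wave phase shift.
The two reflections carry the same phase change, so no net offset.
With no net inversion, destructive interference in reflection requires 2 n t cos θ_r = (m + ½) λ.
Snell's law: 1.52 sin 27.0° = 1.84 sin θ_r → sin θ_r = 0.375, cos θ_r = 0.927.
Minimum at m = 0: t = λ / (4 n cos θ_r) = 627 / (4 × 1.84 × 0.927) = 91.9 nm.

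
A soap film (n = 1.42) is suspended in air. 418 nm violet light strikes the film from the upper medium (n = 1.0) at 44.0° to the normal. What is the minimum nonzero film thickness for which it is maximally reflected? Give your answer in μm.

At the upper boundary (n = 1.0 to n = 1.42) the reflected ray undergoes a half-wave phase shift.
At the lower boundary (n = 1.42 to n = 1.0) the reflected ray undergoes no phase shift.
Net: one phase inversion between the two reflected rays.
For maximum reflection here: 2 n t cos θ_r = (m + ½) λ.
Snell's law: 1.0 sin 44.0° = 1.42 sin θ_r → sin θ_r = 0.489, cos θ_r = 0.872.
Minimum at m = 0: t = λ / (4 n cos θ_r) = 418 / (4 × 1.42 × 0.872) = 84.4 nm.

0.0844 μm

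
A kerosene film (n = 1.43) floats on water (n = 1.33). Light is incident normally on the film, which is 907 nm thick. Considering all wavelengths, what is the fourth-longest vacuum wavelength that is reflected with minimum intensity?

649 nm

At the upper boundary (n = 1.0 to n = 1.43) the reflected ray undergoes a half-wave phase shift.
At the lower boundary (n = 1.43 to n = 1.33) the reflected ray undergoes no phase shift.
The two reflections differ by half a wavelength.
For weak reflection here: 2 n t = m λ.
λ = 2 n t / m. The fourth-longest wavelength is m = 4: λ = 2 × 1.43 × 907 / 4.00 = 649 nm.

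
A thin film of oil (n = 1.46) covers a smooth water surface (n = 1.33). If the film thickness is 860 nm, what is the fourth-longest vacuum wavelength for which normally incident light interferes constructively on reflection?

At the upper boundary (n = 1.0 to n = 1.46) the reflected ray undergoes a half-wave phase shift.
At the lower boundary (n = 1.46 to n = 1.33) the reflected ray undergoes no phase shift.
Net: one phase inversion between the two reflected rays.
With one net inversion, constructive interference in reflection requires 2 n t = (m + ½) λ.
λ = 2 n t / (m + ½). The fourth-longest wavelength is m = 3: λ = 2 × 1.46 × 860 / 3.50 = 717 nm.

717 nm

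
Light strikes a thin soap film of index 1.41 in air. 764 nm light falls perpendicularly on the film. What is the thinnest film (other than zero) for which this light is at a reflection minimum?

271 nm

Ray reflecting at the top interface goes from n = 1.0 toward n = 1.41: a half-wave phase shift.
Bottom surface (1.41 → 1.0): reflection off a lower-index medium gives no phase shift.
Exactly one π shift → a net half-wave offset.
For dark reflection here: 2 n t = m λ.
Minimum nonzero at m = 1: t = λ / (2 n) = 764 / (2 × 1.41) = 271 nm.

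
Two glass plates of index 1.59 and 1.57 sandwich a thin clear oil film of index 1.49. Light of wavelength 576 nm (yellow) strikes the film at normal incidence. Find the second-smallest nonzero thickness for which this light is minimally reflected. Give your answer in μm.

At the upper boundary (n = 1.59 to n = 1.49) the reflected ray undergoes no phase shift.
At the lower boundary (n = 1.49 to n = 1.57) the reflected ray undergoes a half-wave phase shift.
Net: one phase inversion between the two reflected rays.
For weak reflection here: 2 n t = m λ.
The second-smallest nonzero thickness corresponds to m = 2: t = m λ / (2 n) = 2.00 × 576 / (2 × 1.49) = 387 nm.

0.387 μm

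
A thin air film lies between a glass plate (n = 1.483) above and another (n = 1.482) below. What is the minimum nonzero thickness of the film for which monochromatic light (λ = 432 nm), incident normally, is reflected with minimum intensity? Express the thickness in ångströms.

Ray reflecting at the top interface goes from n = 1.483 toward n = 1.0: no phase shift.
Bottom surface (1.0 → 1.482): reflection off a higher-index medium gives a half-wave phase shift.
The two reflections differ by half a wavelength.
For dark reflection here: 2 n t = m λ.
Minimum nonzero at m = 1: t = λ / (2 n) = 432 / (2 × 1.0) = 216 nm.

2160 Å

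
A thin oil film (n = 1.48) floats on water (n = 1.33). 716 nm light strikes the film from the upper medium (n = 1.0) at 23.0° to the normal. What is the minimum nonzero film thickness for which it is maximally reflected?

125 nm

Ray reflecting at the top interface goes from n = 1.0 toward n = 1.48: a half-wave phase shift.
At the lower boundary (n = 1.48 to n = 1.33) the reflected ray undergoes no phase shift.
Net: one phase inversion between the two reflected rays.
With one net inversion, constructive interference in reflection requires 2 n t cos θ_r = (m + ½) λ.
Snell's law: 1.0 sin 23.0° = 1.48 sin θ_r → sin θ_r = 0.264, cos θ_r = 0.965.
Minimum at m = 0: t = λ / (4 n cos θ_r) = 716 / (4 × 1.48 × 0.965) = 125 nm.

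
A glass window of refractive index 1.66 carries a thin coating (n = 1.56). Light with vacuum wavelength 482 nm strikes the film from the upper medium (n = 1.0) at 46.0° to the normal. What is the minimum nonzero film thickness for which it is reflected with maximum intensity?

174 nm

Top surface (1.0 → 1.56): reflection off a higher-index medium gives a half-wave phase shift.
Ray reflecting at the bottom interface goes from n = 1.56 toward n = 1.66: a half-wave phase shift.
Zero or two π shifts → no net half-wave offset.
With no net inversion, constructive interference in reflection requires 2 n t cos θ_r = m λ.
Snell's law: 1.0 sin 46.0° = 1.56 sin θ_r → sin θ_r = 0.461, cos θ_r = 0.887.
Minimum nonzero at m = 1: t = λ / (2 n cos θ_r) = 482 / (2 × 1.56 × 0.887) = 174 nm.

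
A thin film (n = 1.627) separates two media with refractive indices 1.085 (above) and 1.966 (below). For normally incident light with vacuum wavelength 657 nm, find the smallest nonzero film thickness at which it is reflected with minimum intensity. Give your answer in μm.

Top surface (1.085 → 1.627): reflection off a higher-index medium gives a half-wave phase shift.
At the lower boundary (n = 1.627 to n = 1.966) the reflected ray undergoes a half-wave phase shift.
Zero or two π shifts → no net half-wave offset.
For dark reflection here: 2 n t = (m + ½) λ.
Minimum at m = 0: t = λ / (4 n) = 657 / (4 × 1.627) = 101 nm.

0.101 μm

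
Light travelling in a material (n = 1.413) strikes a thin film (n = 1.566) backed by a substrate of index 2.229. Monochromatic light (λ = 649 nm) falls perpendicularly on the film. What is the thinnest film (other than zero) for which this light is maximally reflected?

At the upper boundary (n = 1.413 to n = 1.566) the reflected ray undergoes a half-wave phase shift.
Bottom surface (1.566 → 2.229): reflection off a higher-index medium gives a half-wave phase shift.
Net: no relative phase inversion (both shifts match).
For bright reflection here: 2 n t = m λ.
Minimum nonzero at m = 1: t = λ / (2 n) = 649 / (2 × 1.566) = 207 nm.

207 nm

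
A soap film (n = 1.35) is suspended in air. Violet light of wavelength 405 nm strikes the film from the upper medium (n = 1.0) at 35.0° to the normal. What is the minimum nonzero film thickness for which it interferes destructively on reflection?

At the upper boundary (n = 1.0 to n = 1.35) the reflected ray undergoes a half-wave phase shift.
Ray reflecting at the bottom interface goes from n = 1.35 toward n = 1.0: no phase shift.
Exactly one π shift → a net half-wave offset.
With one net inversion, destructive interference in reflection requires 2 n t cos θ_r = m λ.
Snell's law: 1.0 sin 35.0° = 1.35 sin θ_r → sin θ_r = 0.425, cos θ_r = 0.905.
Minimum nonzero at m = 1: t = λ / (2 n cos θ_r) = 405 / (2 × 1.35 × 0.905) = 166 nm.

166 nm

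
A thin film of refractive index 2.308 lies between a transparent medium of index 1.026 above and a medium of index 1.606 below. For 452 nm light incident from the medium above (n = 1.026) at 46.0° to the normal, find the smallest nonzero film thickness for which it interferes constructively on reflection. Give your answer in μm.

0.0517 μm

Ray reflecting at the top interface goes from n = 1.026 toward n = 2.308: a half-wave phase shift.
Bottom surface (2.308 → 1.606): reflection off a lower-index medium gives no phase shift.
Exactly one π shift → a net half-wave offset.
So the condition for constructive reflection is 2 n t cos θ_r = (m + ½) λ.
Snell's law: 1.026 sin 46.0° = 2.308 sin θ_r → sin θ_r = 0.320, cos θ_r = 0.947.
Minimum at m = 0: t = λ / (4 n cos θ_r) = 452 / (4 × 2.308 × 0.947) = 51.7 nm.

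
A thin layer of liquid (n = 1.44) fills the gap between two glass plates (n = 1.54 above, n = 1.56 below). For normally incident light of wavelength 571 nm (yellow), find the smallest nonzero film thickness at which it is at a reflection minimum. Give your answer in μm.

0.198 μm

At the upper boundary (n = 1.54 to n = 1.44) the reflected ray undergoes no phase shift.
Ray reflecting at the bottom interface goes from n = 1.44 toward n = 1.56: a half-wave phase shift.
Exactly one π shift → a net half-wave offset.
With one net inversion, destructive interference in reflection requires 2 n t = m λ.
Minimum nonzero at m = 1: t = λ / (2 n) = 571 / (2 × 1.44) = 198 nm.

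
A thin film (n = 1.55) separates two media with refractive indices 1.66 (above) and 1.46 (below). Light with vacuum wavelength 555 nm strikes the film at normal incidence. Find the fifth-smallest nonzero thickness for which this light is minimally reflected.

Top surface (1.66 → 1.55): reflection off a lower-index medium gives no phase shift.
Bottom surface (1.55 → 1.46): reflection off a lower-index medium gives no phase shift.
The two reflections carry the same phase change, so no net offset.
With no net inversion, destructive interference in reflection requires 2 n t = (m + ½) λ.
The fifth-smallest nonzero thickness corresponds to m = 4: t = (m + ½) λ / (2 n) = 4.50 × 555 / (2 × 1.55) = 806 nm.

806 nm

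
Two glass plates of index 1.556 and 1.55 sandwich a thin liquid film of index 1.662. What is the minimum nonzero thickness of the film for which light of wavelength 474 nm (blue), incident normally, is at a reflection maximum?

71.3 nm

Ray reflecting at the top interface goes from n = 1.556 toward n = 1.662: a half-wave phase shift.
Ray reflecting at the bottom interface goes from n = 1.662 toward n = 1.55: no phase shift.
Net: one phase inversion between the two reflected rays.
With one net inversion, constructive interference in reflection requires 2 n t = (m + ½) λ.
Minimum at m = 0: t = λ / (4 n) = 474 / (4 × 1.662) = 71.3 nm.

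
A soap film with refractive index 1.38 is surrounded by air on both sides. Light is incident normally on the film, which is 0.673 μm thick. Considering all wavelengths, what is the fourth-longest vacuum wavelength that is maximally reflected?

531 nm

Top surface (1.0 → 1.38): reflection off a higher-index medium gives a half-wave phase shift.
Ray reflecting at the bottom interface goes from n = 1.38 toward n = 1.0: no phase shift.
The two reflections differ by half a wavelength.
For strong reflection here: 2 n t = (m + ½) λ.
λ = 2 n t / (m + ½). The fourth-longest wavelength is m = 3: λ = 2 × 1.38 × 673 / 3.50 = 531 nm.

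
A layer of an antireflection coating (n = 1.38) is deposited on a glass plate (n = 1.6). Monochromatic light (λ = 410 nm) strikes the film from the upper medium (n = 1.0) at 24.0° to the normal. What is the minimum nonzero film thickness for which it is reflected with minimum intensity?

At the upper boundary (n = 1.0 to n = 1.38) the reflected ray undergoes a half-wave phase shift.
Bottom surface (1.38 → 1.6): reflection off a higher-index medium gives a half-wave phase shift.
Net: no relative phase inversion (both shifts match).
With no net inversion, destructive interference in reflection requires 2 n t cos θ_r = (m + ½) λ.
Snell's law: 1.0 sin 24.0° = 1.38 sin θ_r → sin θ_r = 0.295, cos θ_r = 0.956.
Minimum at m = 0: t = λ / (4 n cos θ_r) = 410 / (4 × 1.38 × 0.956) = 77.7 nm.

77.7 nm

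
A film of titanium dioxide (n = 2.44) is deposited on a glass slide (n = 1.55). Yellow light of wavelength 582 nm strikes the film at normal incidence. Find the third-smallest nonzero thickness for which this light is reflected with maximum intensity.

Ray reflecting at the top interface goes from n = 1.0 toward n = 2.44: a half-wave phase shift.
Bottom surface (2.44 → 1.55): reflection off a lower-index medium gives no phase shift.
Net: one phase inversion between the two reflected rays.
So the condition for constructive reflection is 2 n t = (m + ½) λ.
The third-smallest nonzero thickness corresponds to m = 2: t = (m + ½) λ / (2 n) = 2.50 × 582 / (2 × 2.44) = 298 nm.

298 nm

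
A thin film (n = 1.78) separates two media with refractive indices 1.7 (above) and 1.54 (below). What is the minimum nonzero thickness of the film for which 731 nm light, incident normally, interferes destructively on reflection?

Ray reflecting at the top interface goes from n = 1.7 toward n = 1.78: a half-wave phase shift.
Ray reflecting at the bottom interface goes from n = 1.78 toward n = 1.54: no phase shift.
Exactly one π shift → a net half-wave offset.
With one net inversion, destructive interference in reflection requires 2 n t = m λ.
Minimum nonzero at m = 1: t = λ / (2 n) = 731 / (2 × 1.78) = 205 nm.

205 nm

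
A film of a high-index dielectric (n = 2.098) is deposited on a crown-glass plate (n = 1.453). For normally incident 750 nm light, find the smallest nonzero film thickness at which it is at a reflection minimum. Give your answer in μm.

At the upper boundary (n = 1.0 to n = 2.098) the reflected ray undergoes a half-wave phase shift.
Ray reflecting at the bottom interface goes from n = 2.098 toward n = 1.453: no phase shift.
Exactly one π shift → a net half-wave offset.
With one net inversion, destructive interference in reflection requires 2 n t = m λ.
Minimum nonzero at m = 1: t = λ / (2 n) = 750 / (2 × 2.098) = 179 nm.

0.179 μm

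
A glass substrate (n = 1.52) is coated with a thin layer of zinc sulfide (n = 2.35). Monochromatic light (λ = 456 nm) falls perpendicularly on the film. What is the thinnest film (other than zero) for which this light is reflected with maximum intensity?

48.5 nm

Top surface (1.0 → 2.35): reflection off a higher-index medium gives a half-wave phase shift.
Bottom surface (2.35 → 1.52): reflection off a lower-index medium gives no phase shift.
Net: one phase inversion between the two reflected rays.
So the condition for constructive reflection is 2 n t = (m + ½) λ.
Minimum at m = 0: t = λ / (4 n) = 456 / (4 × 2.35) = 48.5 nm.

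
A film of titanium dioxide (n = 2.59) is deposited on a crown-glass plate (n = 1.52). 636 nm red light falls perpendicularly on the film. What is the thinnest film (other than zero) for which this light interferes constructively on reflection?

Top surface (1.0 → 2.59): reflection off a higher-index medium gives a half-wave phase shift.
At the lower boundary (n = 2.59 to n = 1.52) the reflected ray undergoes no phase shift.
The two reflections differ by half a wavelength.
With one net inversion, constructive interference in reflection requires 2 n t = (m + ½) λ.
Minimum at m = 0: t = λ / (4 n) = 636 / (4 × 2.59) = 61.4 nm.

61.4 nm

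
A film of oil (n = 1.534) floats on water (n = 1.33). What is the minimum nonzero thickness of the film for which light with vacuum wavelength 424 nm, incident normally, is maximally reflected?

Top surface (1.0 → 1.534): reflection off a higher-index medium gives a half-wave phase shift.
Ray reflecting at the bottom interface goes from n = 1.534 toward n = 1.33: no phase shift.
Net: one phase inversion between the two reflected rays.
For strong reflection here: 2 n t = (m + ½) λ.
Minimum at m = 0: t = λ / (4 n) = 424 / (4 × 1.534) = 69.1 nm.

69.1 nm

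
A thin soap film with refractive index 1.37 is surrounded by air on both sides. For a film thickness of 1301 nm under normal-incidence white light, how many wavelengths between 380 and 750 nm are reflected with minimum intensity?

Top surface (1.0 → 1.37): reflection off a higher-index medium gives a half-wave phase shift.
At the lower boundary (n = 1.37 to n = 1.0) the reflected ray undergoes no phase shift.
Exactly one π shift → a net half-wave offset.
So the condition for destructive reflection is 2 n t = m λ.
λ = 2 n t / m = 3565 / m nm.
m=4: 891 nm (IR); m=5: 713 nm (visible); m=6: 594 nm (visible); m=7: 509 nm (visible); m=8: 446 nm (visible); m=9: 396 nm (visible); m=10: 356 nm (UV).

5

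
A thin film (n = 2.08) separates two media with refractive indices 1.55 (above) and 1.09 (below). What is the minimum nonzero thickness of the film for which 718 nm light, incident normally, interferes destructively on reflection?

Top surface (1.55 → 2.08): reflection off a higher-index medium gives a half-wave phase shift.
Ray reflecting at the bottom interface goes from n = 2.08 toward n = 1.09: no phase shift.
The two reflections differ by half a wavelength.
For weak reflection here: 2 n t = m λ.
Minimum nonzero at m = 1: t = λ / (2 n) = 718 / (2 × 2.08) = 173 nm.

173 nm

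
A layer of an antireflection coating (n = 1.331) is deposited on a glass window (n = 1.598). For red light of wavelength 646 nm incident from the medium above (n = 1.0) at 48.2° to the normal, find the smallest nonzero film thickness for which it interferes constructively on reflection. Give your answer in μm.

0.293 μm

Ray reflecting at the top interface goes from n = 1.0 toward n = 1.331: a half-wave phase shift.
Bottom surface (1.331 → 1.598): reflection off a higher-index medium gives a half-wave phase shift.
Net: no relative phase inversion (both shifts match).
With no net inversion, constructive interference in reflection requires 2 n t cos θ_r = m λ.
Snell's law: 1.0 sin 48.2° = 1.331 sin θ_r → sin θ_r = 0.560, cos θ_r = 0.828.
Minimum nonzero at m = 1: t = λ / (2 n cos θ_r) = 646 / (2 × 1.331 × 0.828) = 293 nm.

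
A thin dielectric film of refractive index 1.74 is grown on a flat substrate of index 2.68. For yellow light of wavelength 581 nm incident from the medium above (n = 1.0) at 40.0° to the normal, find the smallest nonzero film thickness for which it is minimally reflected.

Ray reflecting at the top interface goes from n = 1.0 toward n = 1.74: a half-wave phase shift.
At the lower boundary (n = 1.74 to n = 2.68) the reflected ray undergoes a half-wave phase shift.
The two reflections carry the same phase change, so no net offset.
For weak reflection here: 2 n t cos θ_r = (m + ½) λ.
Snell's law: 1.0 sin 40.0° = 1.74 sin θ_r → sin θ_r = 0.369, cos θ_r = 0.929.
Minimum at m = 0: t = λ / (4 n cos θ_r) = 581 / (4 × 1.74 × 0.929) = 89.8 nm.

89.8 nm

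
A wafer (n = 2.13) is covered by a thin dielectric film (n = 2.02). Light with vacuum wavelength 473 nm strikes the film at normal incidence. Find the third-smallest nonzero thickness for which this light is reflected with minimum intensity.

293 nm

Top surface (1.0 → 2.02): reflection off a higher-index medium gives a half-wave phase shift.
At the lower boundary (n = 2.02 to n = 2.13) the reflected ray undergoes a half-wave phase shift.
Net: no relative phase inversion (both shifts match).
With no net inversion, destructive interference in reflection requires 2 n t = (m + ½) λ.
The third-smallest nonzero thickness corresponds to m = 2: t = (m + ½) λ / (2 n) = 2.50 × 473 / (2 × 2.02) = 293 nm.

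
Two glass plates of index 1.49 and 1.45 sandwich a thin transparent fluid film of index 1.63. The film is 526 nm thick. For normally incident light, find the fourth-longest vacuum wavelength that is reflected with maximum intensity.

490 nm

Ray reflecting at the top interface goes from n = 1.49 toward n = 1.63: a half-wave phase shift.
Bottom surface (1.63 → 1.45): reflection off a lower-index medium gives no phase shift.
Net: one phase inversion between the two reflected rays.
For bright reflection here: 2 n t = (m + ½) λ.
λ = 2 n t / (m + ½). The fourth-longest wavelength is m = 3: λ = 2 × 1.63 × 526 / 3.50 = 490 nm.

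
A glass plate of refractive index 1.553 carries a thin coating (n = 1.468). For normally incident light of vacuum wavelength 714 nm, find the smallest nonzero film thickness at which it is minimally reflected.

122 nm

Top surface (1.0 → 1.468): reflection off a higher-index medium gives a half-wave phase shift.
Bottom surface (1.468 → 1.553): reflection off a higher-index medium gives a half-wave phase shift.
Net: no relative phase inversion (both shifts match).
So the condition for destructive reflection is 2 n t = (m + ½) λ.
Minimum at m = 0: t = λ / (4 n) = 714 / (4 × 1.468) = 122 nm.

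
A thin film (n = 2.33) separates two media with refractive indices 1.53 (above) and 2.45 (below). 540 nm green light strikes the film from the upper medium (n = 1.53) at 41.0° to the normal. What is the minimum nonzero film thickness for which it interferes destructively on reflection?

64.2 nm

At the upper boundary (n = 1.53 to n = 2.33) the reflected ray undergoes a half-wave phase shift.
Ray reflecting at the bottom interface goes from n = 2.33 toward n = 2.45: a half-wave phase shift.
Zero or two π shifts → no net half-wave offset.
For weak reflection here: 2 n t cos θ_r = (m + ½) λ.
Snell's law: 1.53 sin 41.0° = 2.33 sin θ_r → sin θ_r = 0.431, cos θ_r = 0.902.
Minimum at m = 0: t = λ / (4 n cos θ_r) = 540 / (4 × 2.33 × 0.902) = 64.2 nm.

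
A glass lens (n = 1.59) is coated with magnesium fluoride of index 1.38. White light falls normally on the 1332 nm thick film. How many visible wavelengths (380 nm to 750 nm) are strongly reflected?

Top surface (1.0 → 1.38): reflection off a higher-index medium gives a half-wave phase shift.
Bottom surface (1.38 → 1.59): reflection off a higher-index medium gives a half-wave phase shift.
Zero or two π shifts → no net half-wave offset.
With no net inversion, constructive interference in reflection requires 2 n t = m λ.
λ = 2 n t / m = 3676 / m nm.
m=4: 919 nm (IR); m=5: 735 nm (visible); m=6: 613 nm (visible); m=7: 525 nm (visible); m=8: 460 nm (visible); m=9: 408 nm (visible); m=10: 368 nm (UV).

5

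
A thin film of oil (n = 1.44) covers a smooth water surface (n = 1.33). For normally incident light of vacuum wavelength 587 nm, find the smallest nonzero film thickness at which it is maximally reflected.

102 nm

Ray reflecting at the top interface goes from n = 1.0 toward n = 1.44: a half-wave phase shift.
At the lower boundary (n = 1.44 to n = 1.33) the reflected ray undergoes no phase shift.
Exactly one π shift → a net half-wave offset.
For bright reflection here: 2 n t = (m + ½) λ.
Minimum at m = 0: t = λ / (4 n) = 587 / (4 × 1.44) = 102 nm.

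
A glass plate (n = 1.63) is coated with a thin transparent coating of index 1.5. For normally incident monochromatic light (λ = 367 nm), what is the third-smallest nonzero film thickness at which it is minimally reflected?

Top surface (1.0 → 1.5): reflection off a higher-index medium gives a half-wave phase shift.
Bottom surface (1.5 → 1.63): reflection off a higher-index medium gives a half-wave phase shift.
Net: no relative phase inversion (both shifts match).
For minimum reflection here: 2 n t = (m + ½) λ.
The third-smallest nonzero thickness corresponds to m = 2: t = (m + ½) λ / (2 n) = 2.50 × 367 / (2 × 1.5) = 306 nm.

306 nm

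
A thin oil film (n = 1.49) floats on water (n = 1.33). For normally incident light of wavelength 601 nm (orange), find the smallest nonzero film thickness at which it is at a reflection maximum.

Ray reflecting at the top interface goes from n = 1.0 toward n = 1.49: a half-wave phase shift.
Ray reflecting at the bottom interface goes from n = 1.49 toward n = 1.33: no phase shift.
Net: one phase inversion between the two reflected rays.
With one net inversion, constructive interference in reflection requires 2 n t = (m + ½) λ.
Minimum at m = 0: t = λ / (4 n) = 601 / (4 × 1.49) = 101 nm.

101 nm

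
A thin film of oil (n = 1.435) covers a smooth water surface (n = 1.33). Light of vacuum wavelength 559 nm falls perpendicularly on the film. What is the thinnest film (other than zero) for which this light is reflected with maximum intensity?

At the upper boundary (n = 1.0 to n = 1.435) the reflected ray undergoes a half-wave phase shift.
Bottom surface (1.435 → 1.33): reflection off a lower-index medium gives no phase shift.
Net: one phase inversion between the two reflected rays.
So the condition for constructive reflection is 2 n t = (m + ½) λ.
Minimum at m = 0: t = λ / (4 n) = 559 / (4 × 1.435) = 97.4 nm.

97.4 nm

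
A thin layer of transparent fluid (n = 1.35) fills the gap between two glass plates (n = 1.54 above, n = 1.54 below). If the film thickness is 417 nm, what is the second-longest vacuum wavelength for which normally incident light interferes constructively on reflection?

751 nm

Top surface (1.54 → 1.35): reflection off a lower-index medium gives no phase shift.
Ray reflecting at the bottom interface goes from n = 1.35 toward n = 1.54: a half-wave phase shift.
The two reflections differ by half a wavelength.
So the condition for constructive reflection is 2 n t = (m + ½) λ.
λ = 2 n t / (m + ½). The second-longest wavelength is m = 1: λ = 2 × 1.35 × 417 / 1.50 = 751 nm.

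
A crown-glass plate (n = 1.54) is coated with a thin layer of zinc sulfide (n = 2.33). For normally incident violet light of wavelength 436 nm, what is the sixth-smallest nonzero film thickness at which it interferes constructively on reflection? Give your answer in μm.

Top surface (1.0 → 2.33): reflection off a higher-index medium gives a half-wave phase shift.
Bottom surface (2.33 → 1.54): reflection off a lower-index medium gives no phase shift.
The two reflections differ by half a wavelength.
For strong reflection here: 2 n t = (m + ½) λ.
The sixth-smallest nonzero thickness corresponds to m = 5: t = (m + ½) λ / (2 n) = 5.50 × 436 / (2 × 2.33) = 515 nm.

0.515 μm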